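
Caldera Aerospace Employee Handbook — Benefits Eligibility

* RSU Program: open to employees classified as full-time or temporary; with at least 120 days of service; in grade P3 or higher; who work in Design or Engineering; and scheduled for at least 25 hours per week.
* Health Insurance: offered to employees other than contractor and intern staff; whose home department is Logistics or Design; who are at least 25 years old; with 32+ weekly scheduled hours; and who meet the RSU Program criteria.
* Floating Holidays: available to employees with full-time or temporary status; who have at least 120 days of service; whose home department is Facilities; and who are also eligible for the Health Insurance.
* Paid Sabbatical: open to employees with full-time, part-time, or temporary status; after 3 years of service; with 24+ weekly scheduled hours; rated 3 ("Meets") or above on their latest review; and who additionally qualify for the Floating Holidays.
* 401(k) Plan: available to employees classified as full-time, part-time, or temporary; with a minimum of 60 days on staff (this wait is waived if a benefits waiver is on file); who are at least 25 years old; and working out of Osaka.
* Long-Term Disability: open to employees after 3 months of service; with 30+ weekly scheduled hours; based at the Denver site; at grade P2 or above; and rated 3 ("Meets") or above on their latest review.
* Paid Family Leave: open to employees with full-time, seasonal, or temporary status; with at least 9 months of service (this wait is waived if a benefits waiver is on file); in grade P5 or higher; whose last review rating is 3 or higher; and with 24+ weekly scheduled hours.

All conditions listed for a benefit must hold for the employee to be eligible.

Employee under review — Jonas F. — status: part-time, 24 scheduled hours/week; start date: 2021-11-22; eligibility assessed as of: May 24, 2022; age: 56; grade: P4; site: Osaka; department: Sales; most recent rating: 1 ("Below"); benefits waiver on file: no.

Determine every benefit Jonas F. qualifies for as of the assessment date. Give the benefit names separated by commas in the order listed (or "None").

Service from 2021-11-22 to May 24, 2022: 183 days.
RSU Program — status part-time ✗ (requires full-time or temporary) → not eligible.
Health Insurance — status part-time ✓ (not excluded); dept Sales ✗ → not eligible.
Floating Holidays — status part-time ✗ (requires full-time or temporary) → not eligible.
Paid Sabbatical — status part-time ✓; service 183 days < 3 years (≈1095 days) ✗ → not eligible.
401(k) Plan — status part-time ✓; no waiver, service 183 days ≥ 60 days ✓; age 56 ≥ 25 ✓; site Osaka ✓ → eligible.
Long-Term Disability — service 183 days ≥ 3 months (≈90 days) ✓; 24 hrs/wk < 30 ✗ → not eligible.
Paid Family Leave — status part-time ✗ (requires full-time, seasonal, or temporary) → not eligible.

401(k) Plan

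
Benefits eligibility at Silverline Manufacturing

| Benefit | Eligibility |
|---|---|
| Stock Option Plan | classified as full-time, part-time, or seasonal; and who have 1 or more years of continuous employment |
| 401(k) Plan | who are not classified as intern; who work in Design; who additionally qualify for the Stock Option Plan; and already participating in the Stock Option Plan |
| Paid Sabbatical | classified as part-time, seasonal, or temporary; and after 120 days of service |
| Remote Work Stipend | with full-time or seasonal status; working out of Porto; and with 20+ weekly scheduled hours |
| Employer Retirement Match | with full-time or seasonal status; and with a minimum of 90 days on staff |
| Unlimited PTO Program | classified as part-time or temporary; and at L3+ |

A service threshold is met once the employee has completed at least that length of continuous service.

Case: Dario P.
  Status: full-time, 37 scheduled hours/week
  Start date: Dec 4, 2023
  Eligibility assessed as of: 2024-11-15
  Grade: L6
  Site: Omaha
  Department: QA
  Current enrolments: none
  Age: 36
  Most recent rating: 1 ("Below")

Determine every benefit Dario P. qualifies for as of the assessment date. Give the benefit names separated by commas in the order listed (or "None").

Employer Retirement Match

Service from Dec 4, 2023 to 2024-11-15: 347 days.
Stock Option Plan — status full-time ✓; service 347 days < 1 year (≈365 days) ✗ → not eligible.
401(k) Plan — status full-time ✓ (not excluded); dept QA ✗ → not eligible.
Paid Sabbatical — status full-time ✗ (requires part-time, seasonal, or temporary) → not eligible.
Remote Work Stipend — status full-time ✓; site Omaha ✗ (not Porto) → not eligible.
Employer Retirement Match — status full-time ✓; service 347 days ≥ 90 days ✓ → eligible.
Unlimited PTO Program — status full-time ✗ (requires part-time or temporary) → not eligible.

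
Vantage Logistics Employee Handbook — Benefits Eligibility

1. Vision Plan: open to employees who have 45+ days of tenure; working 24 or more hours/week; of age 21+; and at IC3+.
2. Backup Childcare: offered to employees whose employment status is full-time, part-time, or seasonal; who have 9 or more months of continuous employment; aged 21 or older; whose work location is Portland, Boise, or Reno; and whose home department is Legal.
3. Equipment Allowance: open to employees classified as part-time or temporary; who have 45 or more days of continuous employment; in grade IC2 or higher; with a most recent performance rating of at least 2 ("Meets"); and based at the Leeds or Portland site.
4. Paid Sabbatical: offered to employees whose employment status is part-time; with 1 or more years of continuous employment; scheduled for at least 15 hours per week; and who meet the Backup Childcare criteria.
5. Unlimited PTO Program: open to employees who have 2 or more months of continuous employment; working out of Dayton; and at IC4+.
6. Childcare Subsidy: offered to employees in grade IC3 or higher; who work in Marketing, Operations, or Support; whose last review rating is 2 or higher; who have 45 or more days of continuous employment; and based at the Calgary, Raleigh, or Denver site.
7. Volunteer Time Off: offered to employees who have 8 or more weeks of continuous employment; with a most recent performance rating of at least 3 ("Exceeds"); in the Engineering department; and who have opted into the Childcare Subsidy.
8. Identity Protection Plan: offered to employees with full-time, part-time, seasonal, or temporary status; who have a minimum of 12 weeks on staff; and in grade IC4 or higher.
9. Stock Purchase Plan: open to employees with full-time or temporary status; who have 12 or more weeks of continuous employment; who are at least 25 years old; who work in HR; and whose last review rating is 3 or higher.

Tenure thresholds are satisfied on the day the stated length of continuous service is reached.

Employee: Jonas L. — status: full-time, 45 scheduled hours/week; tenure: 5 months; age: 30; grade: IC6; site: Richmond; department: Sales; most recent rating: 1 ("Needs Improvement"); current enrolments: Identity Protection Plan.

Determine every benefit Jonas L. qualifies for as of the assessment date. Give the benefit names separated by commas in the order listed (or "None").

Vision Plan, Identity Protection Plan

Vision Plan — service 5 months ≥ 45 days ✓; 45 hrs/wk ≥ 24 ✓; age 30 ≥ 21 ✓; grade IC6 ≥ IC3 ✓ → eligible.
Backup Childcare — status full-time ✓; service 5 months < 9 months ✗ → not eligible.
Equipment Allowance — status full-time ✗ (requires part-time or temporary) → not eligible.
Paid Sabbatical — status full-time ✗ (requires part-time) → not eligible.
Unlimited PTO Program — service 5 months ≥ 2 months ✓; site Richmond ✗ (not Dayton) → not eligible.
Childcare Subsidy — grade IC6 ≥ IC3 ✓; dept Sales ✗ → not eligible.
Volunteer Time Off — service 5 months ≥ 8 weeks (≈56 days) ✓; rating 1 < 3 ✗ → not eligible.
Identity Protection Plan — status full-time ✓; service 5 months ≥ 12 weeks (≈84 days) ✓; grade IC6 ≥ IC4 ✓ → eligible.
Stock Purchase Plan — status full-time ✓; service 5 months ≥ 12 weeks (≈84 days) ✓; age 30 ≥ 25 ✓; dept Sales ✗ → not eligible.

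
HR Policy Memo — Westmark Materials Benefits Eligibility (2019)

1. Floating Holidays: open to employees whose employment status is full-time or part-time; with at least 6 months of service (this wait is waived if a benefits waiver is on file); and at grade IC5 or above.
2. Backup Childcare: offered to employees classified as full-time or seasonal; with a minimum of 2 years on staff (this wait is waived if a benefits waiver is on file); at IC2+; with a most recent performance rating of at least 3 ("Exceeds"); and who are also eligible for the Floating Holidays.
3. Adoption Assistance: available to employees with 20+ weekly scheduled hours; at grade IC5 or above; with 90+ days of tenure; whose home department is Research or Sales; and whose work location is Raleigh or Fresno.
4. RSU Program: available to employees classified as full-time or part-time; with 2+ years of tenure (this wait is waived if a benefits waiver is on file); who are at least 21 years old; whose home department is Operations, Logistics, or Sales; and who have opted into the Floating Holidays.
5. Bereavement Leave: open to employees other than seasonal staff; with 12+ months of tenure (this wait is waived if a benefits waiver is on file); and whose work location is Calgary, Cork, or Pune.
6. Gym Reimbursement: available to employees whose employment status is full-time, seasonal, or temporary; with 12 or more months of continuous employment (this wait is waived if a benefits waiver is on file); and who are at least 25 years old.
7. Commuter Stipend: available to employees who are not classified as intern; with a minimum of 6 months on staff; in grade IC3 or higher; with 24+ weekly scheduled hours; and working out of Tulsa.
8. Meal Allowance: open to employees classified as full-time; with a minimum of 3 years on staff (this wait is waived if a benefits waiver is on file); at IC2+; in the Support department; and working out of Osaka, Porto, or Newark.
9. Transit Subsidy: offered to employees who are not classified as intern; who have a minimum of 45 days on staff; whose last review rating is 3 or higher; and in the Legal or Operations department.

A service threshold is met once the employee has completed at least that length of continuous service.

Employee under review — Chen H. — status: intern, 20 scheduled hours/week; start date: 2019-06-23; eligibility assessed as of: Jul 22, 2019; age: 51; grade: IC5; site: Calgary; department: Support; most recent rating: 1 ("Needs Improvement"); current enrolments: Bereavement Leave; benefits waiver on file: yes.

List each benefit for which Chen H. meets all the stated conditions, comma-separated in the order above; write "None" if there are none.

Service from 2019-06-23 to Jul 22, 2019: 29 days.
Floating Holidays — status intern ✗ (requires full-time or part-time) → not eligible.
Backup Childcare — status intern ✗ (requires full-time or seasonal) → not eligible.
Adoption Assistance — 20 hrs/wk ≥ 20 ✓; grade IC5 ≥ IC5 ✓; service 29 days < 90 days ✗ → not eligible.
RSU Program — status intern ✗ (requires full-time or part-time) → not eligible.
Bereavement Leave — status intern ✓ (not excluded); benefits waiver on file ✓; site Calgary ✓ → eligible.
Gym Reimbursement — status intern ✗ (requires full-time, seasonal, or temporary) → not eligible.
Commuter Stipend — status intern ✗ (excluded) → not eligible.
Meal Allowance — status intern ✗ (requires full-time) → not eligible.
Transit Subsidy — status intern ✗ (excluded) → not eligible.

Bereavement Leave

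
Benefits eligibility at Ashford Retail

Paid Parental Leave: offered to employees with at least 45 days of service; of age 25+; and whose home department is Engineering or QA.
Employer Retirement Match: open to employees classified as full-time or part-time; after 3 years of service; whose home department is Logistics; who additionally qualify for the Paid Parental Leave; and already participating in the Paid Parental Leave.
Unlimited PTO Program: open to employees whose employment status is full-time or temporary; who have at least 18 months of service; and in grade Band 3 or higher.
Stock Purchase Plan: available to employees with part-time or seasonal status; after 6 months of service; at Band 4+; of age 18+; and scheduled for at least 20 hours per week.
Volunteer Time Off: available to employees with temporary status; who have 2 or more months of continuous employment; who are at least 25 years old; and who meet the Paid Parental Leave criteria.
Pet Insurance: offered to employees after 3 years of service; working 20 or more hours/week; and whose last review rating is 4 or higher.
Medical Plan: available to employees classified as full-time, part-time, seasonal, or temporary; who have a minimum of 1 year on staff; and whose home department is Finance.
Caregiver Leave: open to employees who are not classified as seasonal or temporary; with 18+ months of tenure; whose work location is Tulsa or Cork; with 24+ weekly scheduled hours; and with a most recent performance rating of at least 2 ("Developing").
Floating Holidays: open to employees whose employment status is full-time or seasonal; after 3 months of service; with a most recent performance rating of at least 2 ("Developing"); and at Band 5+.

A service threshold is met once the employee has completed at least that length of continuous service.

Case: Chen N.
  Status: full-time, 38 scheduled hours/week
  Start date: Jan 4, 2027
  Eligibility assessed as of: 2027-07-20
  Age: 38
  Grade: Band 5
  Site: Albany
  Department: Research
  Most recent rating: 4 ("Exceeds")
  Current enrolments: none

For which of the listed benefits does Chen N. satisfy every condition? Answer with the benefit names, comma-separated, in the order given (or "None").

Service from Jan 4, 2027 to 2027-07-20: 197 days.
Paid Parental Leave — service 197 days ≥ 45 days ✓; age 38 ≥ 25 ✓; dept Research ✗ → not eligible.
Employer Retirement Match — status full-time ✓; service 197 days < 3 years (≈1095 days) ✗ → not eligible.
Unlimited PTO Program — status full-time ✓; service 197 days < 18 months (≈540 days) ✗ → not eligible.
Stock Purchase Plan — status full-time ✗ (requires part-time or seasonal) → not eligible.
Volunteer Time Off — status full-time ✗ (requires temporary) → not eligible.
Pet Insurance — service 197 days < 3 years (≈1095 days) ✗ → not eligible.
Medical Plan — status full-time ✓; service 197 days < 1 year (≈365 days) ✗ → not eligible.
Caregiver Leave — status full-time ✓ (not excluded); service 197 days < 18 months (≈540 days) ✗ → not eligible.
Floating Holidays — status full-time ✓; service 197 days ≥ 3 months (≈90 days) ✓; rating 4 ≥ 2 ✓; grade Band 5 ≥ Band 5 ✓ → eligible.

Floating Holidays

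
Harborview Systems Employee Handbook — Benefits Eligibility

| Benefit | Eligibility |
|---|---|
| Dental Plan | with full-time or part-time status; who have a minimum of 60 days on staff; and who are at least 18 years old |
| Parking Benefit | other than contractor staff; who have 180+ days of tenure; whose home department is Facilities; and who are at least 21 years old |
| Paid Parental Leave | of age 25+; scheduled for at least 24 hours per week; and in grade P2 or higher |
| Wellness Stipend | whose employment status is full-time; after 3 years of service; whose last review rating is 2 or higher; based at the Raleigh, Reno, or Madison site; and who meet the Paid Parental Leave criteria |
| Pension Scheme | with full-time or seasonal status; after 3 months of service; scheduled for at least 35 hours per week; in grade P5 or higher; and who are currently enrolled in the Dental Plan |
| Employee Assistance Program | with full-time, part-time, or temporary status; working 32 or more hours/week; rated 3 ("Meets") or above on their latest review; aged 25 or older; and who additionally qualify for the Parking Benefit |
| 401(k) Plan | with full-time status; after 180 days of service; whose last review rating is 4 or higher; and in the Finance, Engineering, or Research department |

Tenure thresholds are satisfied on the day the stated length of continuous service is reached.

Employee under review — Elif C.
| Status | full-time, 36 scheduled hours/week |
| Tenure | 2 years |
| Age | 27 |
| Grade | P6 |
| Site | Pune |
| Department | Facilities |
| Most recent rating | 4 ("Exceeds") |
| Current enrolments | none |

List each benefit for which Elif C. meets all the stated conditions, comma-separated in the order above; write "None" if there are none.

Dental Plan — status full-time ✓; service 2 years ≥ 60 days ✓; age 27 ≥ 18 ✓ → eligible.
Parking Benefit — status full-time ✓ (not excluded); service 2 years ≥ 180 days ✓; dept Facilities ✓; age 27 ≥ 21 ✓ → eligible.
Paid Parental Leave — age 27 ≥ 25 ✓; 36 hrs/wk ≥ 24 ✓; grade P6 ≥ P2 ✓ → eligible.
Wellness Stipend — status full-time ✓; service 2 years < 3 years ✗ → not eligible.
Pension Scheme — status full-time ✓; service 2 years ≥ 3 months (≈90 days) ✓; 36 hrs/wk ≥ 35 ✓; grade P6 ≥ P5 ✓; not enrolled in Dental Plan ✗ → not eligible.
Employee Assistance Program — status full-time ✓; 36 hrs/wk ≥ 32 ✓; rating 4 ≥ 3 ✓; age 27 ≥ 25 ✓; eligible for Parking Benefit ✓ → eligible.
401(k) Plan — status full-time ✓; service 2 years ≥ 180 days ✓; rating 4 ≥ 4 ✓; dept Facilities ✗ → not eligible.

Dental Plan, Parking Benefit, Paid Parental Leave, Employee Assistance Program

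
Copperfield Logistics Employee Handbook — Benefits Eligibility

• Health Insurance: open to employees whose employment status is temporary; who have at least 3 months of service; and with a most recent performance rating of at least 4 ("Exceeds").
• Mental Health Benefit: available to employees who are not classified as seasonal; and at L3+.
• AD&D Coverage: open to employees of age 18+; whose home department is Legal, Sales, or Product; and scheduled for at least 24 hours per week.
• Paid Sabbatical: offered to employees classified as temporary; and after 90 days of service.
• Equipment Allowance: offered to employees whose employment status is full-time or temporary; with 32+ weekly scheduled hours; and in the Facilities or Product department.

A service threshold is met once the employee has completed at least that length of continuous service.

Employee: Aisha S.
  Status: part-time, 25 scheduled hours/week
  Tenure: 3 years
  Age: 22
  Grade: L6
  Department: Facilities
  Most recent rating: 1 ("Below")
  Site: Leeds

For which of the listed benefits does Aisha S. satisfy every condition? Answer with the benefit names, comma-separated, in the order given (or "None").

Mental Health Benefit

Health Insurance — status part-time ✗ (requires temporary) → not eligible.
Mental Health Benefit — status part-time ✓ (not excluded); grade L6 ≥ L3 ✓ → eligible.
AD&D Coverage — age 22 ≥ 18 ✓; dept Facilities ✗ → not eligible.
Paid Sabbatical — status part-time ✗ (requires temporary) → not eligible.
Equipment Allowance — status part-time ✗ (requires full-time or temporary) → not eligible.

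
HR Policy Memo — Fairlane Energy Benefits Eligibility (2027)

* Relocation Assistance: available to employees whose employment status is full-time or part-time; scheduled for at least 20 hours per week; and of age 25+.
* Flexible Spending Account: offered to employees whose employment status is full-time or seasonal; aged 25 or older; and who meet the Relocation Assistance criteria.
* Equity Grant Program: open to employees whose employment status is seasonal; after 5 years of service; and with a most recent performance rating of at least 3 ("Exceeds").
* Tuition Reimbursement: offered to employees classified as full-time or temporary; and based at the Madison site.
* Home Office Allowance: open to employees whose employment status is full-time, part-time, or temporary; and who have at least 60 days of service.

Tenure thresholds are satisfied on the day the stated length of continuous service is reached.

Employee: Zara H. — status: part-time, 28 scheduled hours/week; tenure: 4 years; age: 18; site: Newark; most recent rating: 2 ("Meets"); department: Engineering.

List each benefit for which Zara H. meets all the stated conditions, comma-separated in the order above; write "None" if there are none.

Relocation Assistance — status part-time ✓; 28 hrs/wk ≥ 20 ✓; age 18 < 25 ✗ → not eligible.
Flexible Spending Account — status part-time ✗ (requires full-time or seasonal) → not eligible.
Equity Grant Program — status part-time ✗ (requires seasonal) → not eligible.
Tuition Reimbursement — status part-time ✗ (requires full-time or temporary) → not eligible.
Home Office Allowance — status part-time ✓; service 4 years ≥ 60 days ✓ → eligible.

Home Office Allowance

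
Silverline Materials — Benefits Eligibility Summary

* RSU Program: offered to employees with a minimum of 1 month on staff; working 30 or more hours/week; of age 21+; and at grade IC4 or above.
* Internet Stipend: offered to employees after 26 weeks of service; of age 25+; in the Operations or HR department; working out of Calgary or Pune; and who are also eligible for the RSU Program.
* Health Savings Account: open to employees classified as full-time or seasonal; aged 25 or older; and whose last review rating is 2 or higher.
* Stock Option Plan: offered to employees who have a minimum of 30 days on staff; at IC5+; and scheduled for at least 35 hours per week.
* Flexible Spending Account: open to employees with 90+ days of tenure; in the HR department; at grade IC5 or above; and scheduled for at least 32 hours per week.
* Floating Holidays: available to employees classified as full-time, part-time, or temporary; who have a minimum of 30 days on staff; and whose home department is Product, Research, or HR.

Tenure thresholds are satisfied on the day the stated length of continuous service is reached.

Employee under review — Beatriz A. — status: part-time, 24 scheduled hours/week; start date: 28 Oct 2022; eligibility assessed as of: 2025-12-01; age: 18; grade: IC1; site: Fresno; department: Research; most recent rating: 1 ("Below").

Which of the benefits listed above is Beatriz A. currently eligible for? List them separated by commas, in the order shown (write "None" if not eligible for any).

Floating Holidays

Service from 28 Oct 2022 to 2025-12-01: 1130 days.
RSU Program — service 1130 days ≥ 1 month (≈30 days) ✓; 24 hrs/wk < 30 ✗ → not eligible.
Internet Stipend — service 1130 days ≥ 26 weeks (≈182 days) ✓; age 18 < 25 ✗ → not eligible.
Health Savings Account — status part-time ✗ (requires full-time or seasonal) → not eligible.
Stock Option Plan — service 1130 days ≥ 30 days ✓; grade IC1 < IC5 ✗ → not eligible.
Flexible Spending Account — service 1130 days ≥ 90 days ✓; dept Research ✗ → not eligible.
Floating Holidays — status part-time ✓; service 1130 days ≥ 30 days ✓; dept Research ✓ → eligible.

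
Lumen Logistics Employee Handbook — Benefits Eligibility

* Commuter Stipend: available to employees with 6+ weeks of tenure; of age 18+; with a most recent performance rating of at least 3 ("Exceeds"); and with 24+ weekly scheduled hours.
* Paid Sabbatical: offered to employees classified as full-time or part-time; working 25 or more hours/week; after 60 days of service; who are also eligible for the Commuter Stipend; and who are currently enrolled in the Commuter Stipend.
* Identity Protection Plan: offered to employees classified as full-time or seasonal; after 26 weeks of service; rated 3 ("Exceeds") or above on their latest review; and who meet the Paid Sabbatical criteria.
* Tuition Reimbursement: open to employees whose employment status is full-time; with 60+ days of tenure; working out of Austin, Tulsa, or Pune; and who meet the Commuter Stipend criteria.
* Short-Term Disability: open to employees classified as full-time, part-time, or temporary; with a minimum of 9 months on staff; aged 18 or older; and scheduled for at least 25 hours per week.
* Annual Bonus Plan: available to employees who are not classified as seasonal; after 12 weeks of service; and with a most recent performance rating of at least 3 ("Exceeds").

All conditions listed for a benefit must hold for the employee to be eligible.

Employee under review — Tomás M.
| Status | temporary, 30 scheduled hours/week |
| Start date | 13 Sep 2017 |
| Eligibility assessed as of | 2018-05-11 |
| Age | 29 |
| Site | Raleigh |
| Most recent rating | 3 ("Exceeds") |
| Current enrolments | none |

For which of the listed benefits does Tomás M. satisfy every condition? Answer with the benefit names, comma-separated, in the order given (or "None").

Commuter Stipend, Annual Bonus Plan

Service from 13 Sep 2017 to 2018-05-11: 240 days.
Commuter Stipend — service 240 days ≥ 6 weeks (≈42 days) ✓; age 29 ≥ 18 ✓; rating 3 ≥ 3 ✓; 30 hrs/wk ≥ 24 ✓ → eligible.
Paid Sabbatical — status temporary ✗ (requires full-time or part-time) → not eligible.
Identity Protection Plan — status temporary ✗ (requires full-time or seasonal) → not eligible.
Tuition Reimbursement — status temporary ✗ (requires full-time) → not eligible.
Short-Term Disability — status temporary ✓; service 240 days < 9 months (≈270 days) ✗ → not eligible.
Annual Bonus Plan — status temporary ✓ (not excluded); service 240 days ≥ 12 weeks (≈84 days) ✓; rating 3 ≥ 3 ✓ → eligible.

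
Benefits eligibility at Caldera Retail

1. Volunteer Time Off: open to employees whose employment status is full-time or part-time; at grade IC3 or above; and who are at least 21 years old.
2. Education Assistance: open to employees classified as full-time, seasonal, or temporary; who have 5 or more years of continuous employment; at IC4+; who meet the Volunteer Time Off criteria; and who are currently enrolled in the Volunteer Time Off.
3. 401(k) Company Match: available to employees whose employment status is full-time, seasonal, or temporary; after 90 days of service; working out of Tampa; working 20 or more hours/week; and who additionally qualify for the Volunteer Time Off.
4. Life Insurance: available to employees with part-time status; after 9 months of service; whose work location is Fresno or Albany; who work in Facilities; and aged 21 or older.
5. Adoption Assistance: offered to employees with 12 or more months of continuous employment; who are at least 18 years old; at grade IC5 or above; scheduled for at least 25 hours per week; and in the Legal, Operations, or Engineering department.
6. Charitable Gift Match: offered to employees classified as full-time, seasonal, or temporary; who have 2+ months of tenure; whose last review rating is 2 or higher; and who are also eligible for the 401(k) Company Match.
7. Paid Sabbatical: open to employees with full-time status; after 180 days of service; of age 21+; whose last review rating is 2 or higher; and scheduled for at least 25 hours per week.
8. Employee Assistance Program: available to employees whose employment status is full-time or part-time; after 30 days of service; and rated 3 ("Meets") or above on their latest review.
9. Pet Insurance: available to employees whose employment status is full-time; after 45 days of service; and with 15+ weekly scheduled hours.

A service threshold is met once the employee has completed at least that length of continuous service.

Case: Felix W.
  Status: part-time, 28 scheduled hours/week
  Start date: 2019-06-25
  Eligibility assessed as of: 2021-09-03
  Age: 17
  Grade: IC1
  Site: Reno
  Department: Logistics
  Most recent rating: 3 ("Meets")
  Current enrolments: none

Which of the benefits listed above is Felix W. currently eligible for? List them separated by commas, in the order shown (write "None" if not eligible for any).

Service from 2019-06-25 to 2021-09-03: 801 days.
Volunteer Time Off — status part-time ✓; grade IC1 < IC3 ✗ → not eligible.
Education Assistance — status part-time ✗ (requires full-time, seasonal, or temporary) → not eligible.
401(k) Company Match — status part-time ✗ (requires full-time, seasonal, or temporary) → not eligible.
Life Insurance — status part-time ✓; service 801 days ≥ 9 months (≈270 days) ✓; site Reno ✗ (not Fresno or Albany) → not eligible.
Adoption Assistance — service 801 days ≥ 12 months (≈360 days) ✓; age 17 < 18 ✗ → not eligible.
Charitable Gift Match — status part-time ✗ (requires full-time, seasonal, or temporary) → not eligible.
Paid Sabbatical — status part-time ✗ (requires full-time) → not eligible.
Employee Assistance Program — status part-time ✓; service 801 days ≥ 30 days ✓; rating 3 ≥ 3 ✓ → eligible.
Pet Insurance — status part-time ✗ (requires full-time) → not eligible.

Employee Assistance Program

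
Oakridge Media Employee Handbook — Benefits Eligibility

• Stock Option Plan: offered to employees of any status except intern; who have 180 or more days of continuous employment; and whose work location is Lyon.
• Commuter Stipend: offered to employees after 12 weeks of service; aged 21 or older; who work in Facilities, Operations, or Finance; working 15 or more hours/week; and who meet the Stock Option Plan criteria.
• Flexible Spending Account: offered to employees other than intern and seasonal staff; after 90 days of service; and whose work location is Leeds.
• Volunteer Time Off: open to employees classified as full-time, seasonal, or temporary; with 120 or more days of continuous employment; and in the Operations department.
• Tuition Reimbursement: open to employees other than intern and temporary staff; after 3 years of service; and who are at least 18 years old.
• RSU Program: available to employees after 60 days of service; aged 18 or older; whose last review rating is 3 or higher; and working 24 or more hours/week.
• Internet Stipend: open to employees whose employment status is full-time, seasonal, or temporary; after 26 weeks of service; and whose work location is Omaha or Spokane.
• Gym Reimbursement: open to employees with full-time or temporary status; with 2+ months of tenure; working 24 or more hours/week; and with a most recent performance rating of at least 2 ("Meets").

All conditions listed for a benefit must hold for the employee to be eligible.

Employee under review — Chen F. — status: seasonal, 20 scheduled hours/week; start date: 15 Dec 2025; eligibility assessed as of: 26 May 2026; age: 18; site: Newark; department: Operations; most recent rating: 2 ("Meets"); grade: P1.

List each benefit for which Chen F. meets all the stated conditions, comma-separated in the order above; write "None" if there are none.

Service from 15 Dec 2025 to 26 May 2026: 162 days.
Stock Option Plan — status seasonal ✓ (not excluded); service 162 days < 180 days ✗ → not eligible.
Commuter Stipend — service 162 days ≥ 12 weeks (≈84 days) ✓; age 18 < 21 ✗ → not eligible.
Flexible Spending Account — status seasonal ✗ (excluded) → not eligible.
Volunteer Time Off — status seasonal ✓; service 162 days ≥ 120 days ✓; dept Operations ✓ → eligible.
Tuition Reimbursement — status seasonal ✓ (not excluded); service 162 days < 3 years (≈1095 days) ✗ → not eligible.
RSU Program — service 162 days ≥ 60 days ✓; age 18 ≥ 18 ✓; rating 2 < 3 ✗ → not eligible.
Internet Stipend — status seasonal ✓; service 162 days < 26 weeks (≈182 days) ✗ → not eligible.
Gym Reimbursement — status seasonal ✗ (requires full-time or temporary) → not eligible.

Volunteer Time Off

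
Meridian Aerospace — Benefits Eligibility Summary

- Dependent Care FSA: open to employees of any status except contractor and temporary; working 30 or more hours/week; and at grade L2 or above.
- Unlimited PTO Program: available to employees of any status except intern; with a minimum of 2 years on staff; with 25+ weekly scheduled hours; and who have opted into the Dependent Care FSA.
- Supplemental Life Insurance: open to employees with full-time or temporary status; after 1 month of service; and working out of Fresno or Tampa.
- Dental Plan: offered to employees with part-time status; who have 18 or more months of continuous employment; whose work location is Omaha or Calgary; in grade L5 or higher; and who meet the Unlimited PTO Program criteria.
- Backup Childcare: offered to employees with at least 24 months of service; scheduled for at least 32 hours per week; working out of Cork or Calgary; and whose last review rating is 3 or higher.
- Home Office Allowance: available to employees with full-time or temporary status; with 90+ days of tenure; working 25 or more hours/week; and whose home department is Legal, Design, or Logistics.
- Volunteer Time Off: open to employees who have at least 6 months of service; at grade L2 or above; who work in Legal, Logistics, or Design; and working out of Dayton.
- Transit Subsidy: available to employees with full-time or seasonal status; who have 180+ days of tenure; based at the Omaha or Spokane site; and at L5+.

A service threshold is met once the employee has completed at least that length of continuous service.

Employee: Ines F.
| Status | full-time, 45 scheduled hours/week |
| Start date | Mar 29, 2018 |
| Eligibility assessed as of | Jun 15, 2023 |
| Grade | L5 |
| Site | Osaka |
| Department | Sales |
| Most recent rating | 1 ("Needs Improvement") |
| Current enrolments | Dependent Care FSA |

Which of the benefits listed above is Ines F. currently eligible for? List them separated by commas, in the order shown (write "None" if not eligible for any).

Dependent Care FSA, Unlimited PTO Program

Service from Mar 29, 2018 to Jun 15, 2023: 1904 days.
Dependent Care FSA — status full-time ✓ (not excluded); 45 hrs/wk ≥ 30 ✓; grade L5 ≥ L2 ✓ → eligible.
Unlimited PTO Program — status full-time ✓ (not excluded); service 1904 days ≥ 2 years (≈730 days) ✓; 45 hrs/wk ≥ 25 ✓; enrolled in Dependent Care FSA ✓ → eligible.
Supplemental Life Insurance — status full-time ✓; service 1904 days ≥ 1 month (≈30 days) ✓; site Osaka ✗ (not Fresno or Tampa) → not eligible.
Dental Plan — status full-time ✗ (requires part-time) → not eligible.
Backup Childcare — service 1904 days ≥ 24 months (≈720 days) ✓; 45 hrs/wk ≥ 32 ✓; site Osaka ✗ (not Cork or Calgary) → not eligible.
Home Office Allowance — status full-time ✓; service 1904 days ≥ 90 days ✓; 45 hrs/wk ≥ 25 ✓; dept Sales ✗ → not eligible.
Volunteer Time Off — service 1904 days ≥ 6 months (≈180 days) ✓; grade L5 ≥ L2 ✓; dept Sales ✗ → not eligible.
Transit Subsidy — status full-time ✓; service 1904 days ≥ 180 days ✓; site Osaka ✗ (not Omaha or Spokane) → not eligible.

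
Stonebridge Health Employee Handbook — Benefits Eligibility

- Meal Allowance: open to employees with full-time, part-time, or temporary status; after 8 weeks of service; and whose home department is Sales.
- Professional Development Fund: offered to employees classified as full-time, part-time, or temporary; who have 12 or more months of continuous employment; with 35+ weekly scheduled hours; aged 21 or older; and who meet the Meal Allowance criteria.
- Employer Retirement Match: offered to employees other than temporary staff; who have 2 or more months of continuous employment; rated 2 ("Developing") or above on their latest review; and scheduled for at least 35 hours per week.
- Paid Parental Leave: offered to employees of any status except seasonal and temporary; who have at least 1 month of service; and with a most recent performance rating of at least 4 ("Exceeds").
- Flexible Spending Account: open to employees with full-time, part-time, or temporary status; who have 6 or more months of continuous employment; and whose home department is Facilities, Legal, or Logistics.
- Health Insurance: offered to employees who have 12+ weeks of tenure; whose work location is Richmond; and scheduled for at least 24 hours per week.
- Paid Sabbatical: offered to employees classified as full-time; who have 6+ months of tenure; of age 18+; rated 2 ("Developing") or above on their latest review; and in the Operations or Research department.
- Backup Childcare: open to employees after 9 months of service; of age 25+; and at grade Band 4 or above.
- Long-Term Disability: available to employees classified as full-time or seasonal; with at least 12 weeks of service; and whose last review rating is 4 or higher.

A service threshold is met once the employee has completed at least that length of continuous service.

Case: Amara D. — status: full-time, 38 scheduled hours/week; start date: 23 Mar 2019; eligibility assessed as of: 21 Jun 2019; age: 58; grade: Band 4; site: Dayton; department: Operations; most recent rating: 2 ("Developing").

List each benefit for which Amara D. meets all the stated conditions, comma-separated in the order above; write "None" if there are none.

Employer Retirement Match

Service from 23 Mar 2019 to 21 Jun 2019: 90 days.
Meal Allowance — status full-time ✓; service 90 days ≥ 8 weeks (≈56 days) ✓; dept Operations ✗ → not eligible.
Professional Development Fund — status full-time ✓; service 90 days < 12 months (≈360 days) ✗ → not eligible.
Employer Retirement Match — status full-time ✓ (not excluded); service 90 days ≥ 2 months (≈60 days) ✓; rating 2 ≥ 2 ✓; 38 hrs/wk ≥ 35 ✓ → eligible.
Paid Parental Leave — status full-time ✓ (not excluded); service 90 days ≥ 1 month (≈30 days) ✓; rating 2 < 4 ✗ → not eligible.
Flexible Spending Account — status full-time ✓; service 90 days < 6 months (≈180 days) ✗ → not eligible.
Health Insurance — service 90 days ≥ 12 weeks (≈84 days) ✓; site Dayton ✗ (not Richmond) → not eligible.
Paid Sabbatical — status full-time ✓; service 90 days < 6 months (≈180 days) ✗ → not eligible.
Backup Childcare — service 90 days < 9 months (≈270 days) ✗ → not eligible.
Long-Term Disability — status full-time ✓; service 90 days ≥ 12 weeks (≈84 days) ✓; rating 2 < 4 ✗ → not eligible.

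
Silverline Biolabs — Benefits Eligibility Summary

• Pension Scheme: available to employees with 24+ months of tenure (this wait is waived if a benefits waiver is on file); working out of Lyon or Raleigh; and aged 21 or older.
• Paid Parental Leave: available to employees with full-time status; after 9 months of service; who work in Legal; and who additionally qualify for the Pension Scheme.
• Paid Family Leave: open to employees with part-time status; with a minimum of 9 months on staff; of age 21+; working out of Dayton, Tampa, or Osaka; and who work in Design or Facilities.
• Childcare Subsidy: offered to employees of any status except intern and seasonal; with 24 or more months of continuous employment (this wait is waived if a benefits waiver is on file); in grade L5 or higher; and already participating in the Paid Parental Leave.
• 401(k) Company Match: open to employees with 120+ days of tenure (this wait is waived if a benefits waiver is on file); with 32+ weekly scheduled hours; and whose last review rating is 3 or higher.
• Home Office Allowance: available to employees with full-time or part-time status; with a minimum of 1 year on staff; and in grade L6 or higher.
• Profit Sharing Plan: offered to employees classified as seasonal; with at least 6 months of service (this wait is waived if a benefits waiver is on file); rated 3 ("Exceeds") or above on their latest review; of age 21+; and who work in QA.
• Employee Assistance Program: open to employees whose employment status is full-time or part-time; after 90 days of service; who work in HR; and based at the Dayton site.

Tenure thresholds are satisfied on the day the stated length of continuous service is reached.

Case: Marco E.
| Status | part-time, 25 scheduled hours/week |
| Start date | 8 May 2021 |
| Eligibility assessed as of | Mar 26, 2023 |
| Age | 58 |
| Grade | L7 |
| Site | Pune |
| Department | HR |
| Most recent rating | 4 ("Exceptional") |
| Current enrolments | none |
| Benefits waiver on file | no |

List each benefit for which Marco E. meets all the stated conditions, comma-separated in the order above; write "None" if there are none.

Service from 8 May 2021 to Mar 26, 2023: 687 days.
Pension Scheme — no waiver, service 687 days < 24 months (≈720 days) ✗ → not eligible.
Paid Parental Leave — status part-time ✗ (requires full-time) → not eligible.
Paid Family Leave — status part-time ✓; service 687 days ≥ 9 months (≈270 days) ✓; age 58 ≥ 21 ✓; site Pune ✗ (not Dayton, Tampa, or Osaka) → not eligible.
Childcare Subsidy — status part-time ✓ (not excluded); no waiver, service 687 days < 24 months (≈720 days) ✗ → not eligible.
401(k) Company Match — no waiver, service 687 days ≥ 120 days ✓; 25 hrs/wk < 32 ✗ → not eligible.
Home Office Allowance — status part-time ✓; service 687 days ≥ 1 year (≈365 days) ✓; grade L7 ≥ L6 ✓ → eligible.
Profit Sharing Plan — status part-time ✗ (requires seasonal) → not eligible.
Employee Assistance Program — status part-time ✓; service 687 days ≥ 90 days ✓; dept HR ✓; site Pune ✗ (not Dayton) → not eligible.

Home Office Allowance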